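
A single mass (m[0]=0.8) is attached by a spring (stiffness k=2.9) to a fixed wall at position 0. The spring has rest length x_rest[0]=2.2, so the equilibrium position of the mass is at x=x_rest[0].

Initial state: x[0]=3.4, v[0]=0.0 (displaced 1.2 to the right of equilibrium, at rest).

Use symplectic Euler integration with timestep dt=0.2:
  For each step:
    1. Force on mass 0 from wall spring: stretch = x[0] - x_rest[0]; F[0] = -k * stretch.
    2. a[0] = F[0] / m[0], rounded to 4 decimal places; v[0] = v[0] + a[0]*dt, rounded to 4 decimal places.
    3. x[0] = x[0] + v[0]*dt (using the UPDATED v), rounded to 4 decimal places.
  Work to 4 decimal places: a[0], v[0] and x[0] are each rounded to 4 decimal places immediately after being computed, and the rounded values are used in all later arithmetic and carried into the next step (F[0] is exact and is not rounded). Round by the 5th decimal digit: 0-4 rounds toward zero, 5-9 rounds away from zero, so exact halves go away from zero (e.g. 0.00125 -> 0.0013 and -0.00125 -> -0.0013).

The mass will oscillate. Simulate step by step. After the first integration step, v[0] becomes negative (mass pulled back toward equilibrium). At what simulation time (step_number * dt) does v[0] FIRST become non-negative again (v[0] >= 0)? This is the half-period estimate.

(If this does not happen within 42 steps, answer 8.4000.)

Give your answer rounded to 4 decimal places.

Step 0: x=[3.4000] v=[0.0000]
Step 1: x=[3.2260] v=[-0.8700]
Step 2: x=[2.9032] v=[-1.6139]
Step 3: x=[2.4785] v=[-2.1237]
Step 4: x=[2.0134] v=[-2.3256]
Step 5: x=[1.5753] v=[-2.1903]
Step 6: x=[1.2278] v=[-1.7374]
Step 7: x=[1.0213] v=[-1.0326]
Step 8: x=[0.9857] v=[-0.1780]
Step 9: x=[1.1262] v=[0.7024]
First v>=0 after going negative at step 9, time=1.8000

Answer: 1.8000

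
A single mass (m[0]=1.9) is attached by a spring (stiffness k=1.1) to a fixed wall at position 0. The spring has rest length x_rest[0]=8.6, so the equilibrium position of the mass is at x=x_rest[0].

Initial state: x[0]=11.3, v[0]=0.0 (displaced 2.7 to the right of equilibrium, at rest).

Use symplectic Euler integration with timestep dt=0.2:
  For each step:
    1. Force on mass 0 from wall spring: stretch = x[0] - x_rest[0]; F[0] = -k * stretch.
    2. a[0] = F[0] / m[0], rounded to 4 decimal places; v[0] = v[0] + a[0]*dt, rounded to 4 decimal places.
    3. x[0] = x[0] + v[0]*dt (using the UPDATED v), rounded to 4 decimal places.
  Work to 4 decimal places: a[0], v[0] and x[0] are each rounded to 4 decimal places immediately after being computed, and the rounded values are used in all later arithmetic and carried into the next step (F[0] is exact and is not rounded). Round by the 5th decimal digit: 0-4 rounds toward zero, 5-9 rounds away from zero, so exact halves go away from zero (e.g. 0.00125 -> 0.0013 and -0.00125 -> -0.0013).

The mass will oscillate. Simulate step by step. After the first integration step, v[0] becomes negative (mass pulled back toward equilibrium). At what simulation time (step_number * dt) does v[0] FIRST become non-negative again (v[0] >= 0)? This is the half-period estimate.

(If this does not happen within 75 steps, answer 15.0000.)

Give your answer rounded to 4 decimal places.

Step 0: x=[11.3000] v=[0.0000]
Step 1: x=[11.2375] v=[-0.3126]
Step 2: x=[11.1139] v=[-0.6180]
Step 3: x=[10.9321] v=[-0.9091]
Step 4: x=[10.6963] v=[-1.1791]
Step 5: x=[10.4119] v=[-1.4218]
Step 6: x=[10.0856] v=[-1.6316]
Step 7: x=[9.7249] v=[-1.8036]
Step 8: x=[9.3381] v=[-1.9339]
Step 9: x=[8.9342] v=[-2.0194]
Step 10: x=[8.5226] v=[-2.0581]
Step 11: x=[8.1128] v=[-2.0491]
Step 12: x=[7.7143] v=[-1.9927]
Step 13: x=[7.3363] v=[-1.8901]
Step 14: x=[6.9875] v=[-1.7438]
Step 15: x=[6.6761] v=[-1.5571]
Step 16: x=[6.4092] v=[-1.3343]
Step 17: x=[6.1931] v=[-1.0806]
Step 18: x=[6.0327] v=[-0.8019]
Step 19: x=[5.9318] v=[-0.5046]
Step 20: x=[5.8927] v=[-0.1957]
Step 21: x=[5.9163] v=[0.1178]
First v>=0 after going negative at step 21, time=4.2000

Answer: 4.2000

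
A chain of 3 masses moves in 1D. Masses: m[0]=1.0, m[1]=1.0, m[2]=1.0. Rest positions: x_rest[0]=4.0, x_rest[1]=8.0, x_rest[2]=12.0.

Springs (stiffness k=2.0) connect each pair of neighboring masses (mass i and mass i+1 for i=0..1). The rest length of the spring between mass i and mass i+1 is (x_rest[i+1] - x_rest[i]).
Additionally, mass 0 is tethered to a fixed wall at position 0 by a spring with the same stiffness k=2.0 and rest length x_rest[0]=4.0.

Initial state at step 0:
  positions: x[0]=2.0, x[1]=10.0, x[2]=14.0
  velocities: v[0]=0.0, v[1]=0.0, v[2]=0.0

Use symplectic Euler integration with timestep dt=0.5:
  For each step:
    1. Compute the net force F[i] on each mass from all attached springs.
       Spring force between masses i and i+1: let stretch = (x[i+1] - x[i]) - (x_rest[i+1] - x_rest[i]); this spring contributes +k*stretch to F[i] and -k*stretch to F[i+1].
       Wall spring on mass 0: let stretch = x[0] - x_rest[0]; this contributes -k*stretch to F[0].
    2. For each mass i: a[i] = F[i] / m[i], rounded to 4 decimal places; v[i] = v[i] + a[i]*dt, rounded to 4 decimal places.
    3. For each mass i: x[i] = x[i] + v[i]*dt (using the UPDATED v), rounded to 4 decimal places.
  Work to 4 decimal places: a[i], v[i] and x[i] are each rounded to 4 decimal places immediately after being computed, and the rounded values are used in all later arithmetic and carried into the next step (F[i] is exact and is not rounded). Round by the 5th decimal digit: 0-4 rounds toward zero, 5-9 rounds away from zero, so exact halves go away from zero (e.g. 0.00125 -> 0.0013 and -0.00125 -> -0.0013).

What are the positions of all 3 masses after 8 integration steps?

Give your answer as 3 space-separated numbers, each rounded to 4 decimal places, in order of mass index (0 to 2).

Answer: 2.2110 8.1563 10.2032

Derivation:
Step 0: x=[2.0000 10.0000 14.0000] v=[0.0000 0.0000 0.0000]
Step 1: x=[5.0000 8.0000 14.0000] v=[6.0000 -4.0000 0.0000]
Step 2: x=[7.0000 7.5000 13.0000] v=[4.0000 -1.0000 -2.0000]
Step 3: x=[5.7500 9.5000 11.2500] v=[-2.5000 4.0000 -3.5000]
Step 4: x=[3.5000 10.5000 10.6250] v=[-4.5000 2.0000 -1.2500]
Step 5: x=[3.0000 8.0625 11.9375] v=[-1.0000 -4.8750 2.6250]
Step 6: x=[3.5313 5.0313 13.3125] v=[1.0625 -6.0625 2.7500]
Step 7: x=[3.0469 5.3907 12.5469] v=[-0.9688 0.7187 -1.5312]
Step 8: x=[2.2110 8.1563 10.2032] v=[-1.6719 5.5311 -4.6874]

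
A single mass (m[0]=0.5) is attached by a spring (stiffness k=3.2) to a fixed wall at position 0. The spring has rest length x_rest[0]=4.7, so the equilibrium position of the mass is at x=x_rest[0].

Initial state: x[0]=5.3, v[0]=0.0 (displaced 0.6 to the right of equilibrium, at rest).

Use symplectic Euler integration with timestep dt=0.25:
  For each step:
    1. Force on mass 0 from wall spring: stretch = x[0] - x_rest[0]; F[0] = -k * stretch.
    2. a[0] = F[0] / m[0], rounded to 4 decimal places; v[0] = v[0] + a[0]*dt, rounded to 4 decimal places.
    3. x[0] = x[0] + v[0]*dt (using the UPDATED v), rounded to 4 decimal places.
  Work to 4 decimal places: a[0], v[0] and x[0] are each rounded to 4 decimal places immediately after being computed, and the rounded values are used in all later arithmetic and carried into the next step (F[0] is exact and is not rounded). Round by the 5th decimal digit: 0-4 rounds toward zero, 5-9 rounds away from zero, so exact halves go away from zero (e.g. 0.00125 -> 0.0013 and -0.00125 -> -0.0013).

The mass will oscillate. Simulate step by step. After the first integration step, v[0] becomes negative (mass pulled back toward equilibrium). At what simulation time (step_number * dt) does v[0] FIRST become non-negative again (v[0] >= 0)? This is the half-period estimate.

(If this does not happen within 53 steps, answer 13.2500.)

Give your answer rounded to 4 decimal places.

Answer: 1.2500

Derivation:
Step 0: x=[5.3000] v=[0.0000]
Step 1: x=[5.0600] v=[-0.9600]
Step 2: x=[4.6760] v=[-1.5360]
Step 3: x=[4.3016] v=[-1.4976]
Step 4: x=[4.0866] v=[-0.8602]
Step 5: x=[4.1169] v=[0.1213]
First v>=0 after going negative at step 5, time=1.2500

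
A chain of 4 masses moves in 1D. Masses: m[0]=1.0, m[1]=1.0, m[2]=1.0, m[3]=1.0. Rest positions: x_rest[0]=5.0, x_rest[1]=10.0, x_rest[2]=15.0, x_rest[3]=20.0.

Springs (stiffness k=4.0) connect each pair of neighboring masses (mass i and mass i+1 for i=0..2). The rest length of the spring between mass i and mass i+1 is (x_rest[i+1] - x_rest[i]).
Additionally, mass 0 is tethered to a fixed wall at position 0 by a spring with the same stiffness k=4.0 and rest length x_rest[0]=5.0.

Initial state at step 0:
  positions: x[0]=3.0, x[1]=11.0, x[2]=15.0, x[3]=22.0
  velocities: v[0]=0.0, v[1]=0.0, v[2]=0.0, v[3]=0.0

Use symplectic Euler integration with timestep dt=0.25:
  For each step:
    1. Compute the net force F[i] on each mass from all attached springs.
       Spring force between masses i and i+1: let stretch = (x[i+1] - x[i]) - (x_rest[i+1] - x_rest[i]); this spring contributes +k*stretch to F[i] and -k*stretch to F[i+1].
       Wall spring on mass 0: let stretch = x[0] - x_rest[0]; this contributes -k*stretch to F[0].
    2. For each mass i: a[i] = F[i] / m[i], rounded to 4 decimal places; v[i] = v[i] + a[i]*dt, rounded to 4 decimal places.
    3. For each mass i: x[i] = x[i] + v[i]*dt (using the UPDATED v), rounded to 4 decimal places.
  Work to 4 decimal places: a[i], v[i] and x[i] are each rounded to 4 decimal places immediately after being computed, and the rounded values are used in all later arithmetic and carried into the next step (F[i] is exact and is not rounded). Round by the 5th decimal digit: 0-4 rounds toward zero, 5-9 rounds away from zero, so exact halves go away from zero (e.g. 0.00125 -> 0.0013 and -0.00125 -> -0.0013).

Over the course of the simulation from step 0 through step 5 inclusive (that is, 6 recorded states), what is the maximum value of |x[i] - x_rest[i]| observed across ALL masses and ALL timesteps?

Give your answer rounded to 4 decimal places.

Step 0: x=[3.0000 11.0000 15.0000 22.0000] v=[0.0000 0.0000 0.0000 0.0000]
Step 1: x=[4.2500 10.0000 15.7500 21.5000] v=[5.0000 -4.0000 3.0000 -2.0000]
Step 2: x=[5.8750 9.0000 16.5000 20.8125] v=[6.5000 -4.0000 3.0000 -2.7500]
Step 3: x=[6.8125 9.0938 16.4531 20.2969] v=[3.7500 0.3750 -0.1875 -2.0625]
Step 4: x=[6.6172 10.4571 15.5274 20.0703] v=[-0.7812 5.4530 -3.7030 -0.9063]
Step 5: x=[5.7276 12.1280 14.4698 19.9580] v=[-3.5585 6.6834 -4.2304 -0.4492]
Max displacement = 2.1280

Answer: 2.1280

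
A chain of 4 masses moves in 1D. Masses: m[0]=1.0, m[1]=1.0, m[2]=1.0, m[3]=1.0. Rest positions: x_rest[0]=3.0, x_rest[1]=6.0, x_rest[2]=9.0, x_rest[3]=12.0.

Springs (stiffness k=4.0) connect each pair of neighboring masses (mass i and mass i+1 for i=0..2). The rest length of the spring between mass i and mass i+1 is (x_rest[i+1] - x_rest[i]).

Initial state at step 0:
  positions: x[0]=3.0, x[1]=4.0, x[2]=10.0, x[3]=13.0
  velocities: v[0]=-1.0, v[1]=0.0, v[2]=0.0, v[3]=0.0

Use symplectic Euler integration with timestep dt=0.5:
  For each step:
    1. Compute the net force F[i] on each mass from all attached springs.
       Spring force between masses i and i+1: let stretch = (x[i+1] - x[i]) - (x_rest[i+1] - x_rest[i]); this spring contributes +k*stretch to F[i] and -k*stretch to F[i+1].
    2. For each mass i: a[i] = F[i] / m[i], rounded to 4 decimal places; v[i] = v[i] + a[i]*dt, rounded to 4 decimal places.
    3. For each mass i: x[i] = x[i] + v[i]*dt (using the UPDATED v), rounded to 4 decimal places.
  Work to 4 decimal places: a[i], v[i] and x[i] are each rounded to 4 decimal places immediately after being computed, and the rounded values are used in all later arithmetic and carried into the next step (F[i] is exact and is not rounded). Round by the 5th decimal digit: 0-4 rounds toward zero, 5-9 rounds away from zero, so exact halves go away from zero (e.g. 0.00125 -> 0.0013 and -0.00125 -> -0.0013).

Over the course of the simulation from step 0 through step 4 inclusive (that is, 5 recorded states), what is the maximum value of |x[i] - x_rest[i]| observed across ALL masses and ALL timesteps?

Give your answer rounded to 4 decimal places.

Step 0: x=[3.0000 4.0000 10.0000 13.0000] v=[-1.0000 0.0000 0.0000 0.0000]
Step 1: x=[0.5000 9.0000 7.0000 13.0000] v=[-5.0000 10.0000 -6.0000 0.0000]
Step 2: x=[3.5000 3.5000 12.0000 10.0000] v=[6.0000 -11.0000 10.0000 -6.0000]
Step 3: x=[3.5000 6.5000 6.5000 12.0000] v=[0.0000 6.0000 -11.0000 4.0000]
Step 4: x=[3.5000 6.5000 6.5000 11.5000] v=[0.0000 0.0000 0.0000 -1.0000]
Max displacement = 3.0000

Answer: 3.0000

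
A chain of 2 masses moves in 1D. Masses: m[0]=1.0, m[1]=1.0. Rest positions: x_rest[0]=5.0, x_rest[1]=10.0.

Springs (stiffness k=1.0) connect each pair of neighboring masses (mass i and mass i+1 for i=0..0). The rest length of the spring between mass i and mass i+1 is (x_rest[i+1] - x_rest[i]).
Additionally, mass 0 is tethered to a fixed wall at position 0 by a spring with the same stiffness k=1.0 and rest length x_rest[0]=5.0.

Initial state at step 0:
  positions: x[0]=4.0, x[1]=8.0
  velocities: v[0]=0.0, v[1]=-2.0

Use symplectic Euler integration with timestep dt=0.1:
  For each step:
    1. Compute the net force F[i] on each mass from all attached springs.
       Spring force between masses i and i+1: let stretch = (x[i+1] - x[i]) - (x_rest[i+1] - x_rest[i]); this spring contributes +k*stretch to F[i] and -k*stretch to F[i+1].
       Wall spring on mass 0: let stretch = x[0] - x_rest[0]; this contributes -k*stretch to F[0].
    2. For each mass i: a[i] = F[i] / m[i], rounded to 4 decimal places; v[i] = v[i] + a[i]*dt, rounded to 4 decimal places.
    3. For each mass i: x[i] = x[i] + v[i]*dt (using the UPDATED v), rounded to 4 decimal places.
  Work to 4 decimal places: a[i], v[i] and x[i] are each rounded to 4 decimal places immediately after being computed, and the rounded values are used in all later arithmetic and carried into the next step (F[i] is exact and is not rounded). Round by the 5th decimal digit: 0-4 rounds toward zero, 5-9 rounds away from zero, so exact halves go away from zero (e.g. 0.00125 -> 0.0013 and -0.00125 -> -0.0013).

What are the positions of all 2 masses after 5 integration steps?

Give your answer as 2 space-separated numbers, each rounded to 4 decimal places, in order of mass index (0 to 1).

Step 0: x=[4.0000 8.0000] v=[0.0000 -2.0000]
Step 1: x=[4.0000 7.8100] v=[0.0000 -1.9000]
Step 2: x=[3.9981 7.6319] v=[-0.0190 -1.7810]
Step 3: x=[3.9926 7.4675] v=[-0.0554 -1.6444]
Step 4: x=[3.9819 7.3183] v=[-0.1072 -1.4919]
Step 5: x=[3.9647 7.1858] v=[-0.1718 -1.3255]

Answer: 3.9647 7.1858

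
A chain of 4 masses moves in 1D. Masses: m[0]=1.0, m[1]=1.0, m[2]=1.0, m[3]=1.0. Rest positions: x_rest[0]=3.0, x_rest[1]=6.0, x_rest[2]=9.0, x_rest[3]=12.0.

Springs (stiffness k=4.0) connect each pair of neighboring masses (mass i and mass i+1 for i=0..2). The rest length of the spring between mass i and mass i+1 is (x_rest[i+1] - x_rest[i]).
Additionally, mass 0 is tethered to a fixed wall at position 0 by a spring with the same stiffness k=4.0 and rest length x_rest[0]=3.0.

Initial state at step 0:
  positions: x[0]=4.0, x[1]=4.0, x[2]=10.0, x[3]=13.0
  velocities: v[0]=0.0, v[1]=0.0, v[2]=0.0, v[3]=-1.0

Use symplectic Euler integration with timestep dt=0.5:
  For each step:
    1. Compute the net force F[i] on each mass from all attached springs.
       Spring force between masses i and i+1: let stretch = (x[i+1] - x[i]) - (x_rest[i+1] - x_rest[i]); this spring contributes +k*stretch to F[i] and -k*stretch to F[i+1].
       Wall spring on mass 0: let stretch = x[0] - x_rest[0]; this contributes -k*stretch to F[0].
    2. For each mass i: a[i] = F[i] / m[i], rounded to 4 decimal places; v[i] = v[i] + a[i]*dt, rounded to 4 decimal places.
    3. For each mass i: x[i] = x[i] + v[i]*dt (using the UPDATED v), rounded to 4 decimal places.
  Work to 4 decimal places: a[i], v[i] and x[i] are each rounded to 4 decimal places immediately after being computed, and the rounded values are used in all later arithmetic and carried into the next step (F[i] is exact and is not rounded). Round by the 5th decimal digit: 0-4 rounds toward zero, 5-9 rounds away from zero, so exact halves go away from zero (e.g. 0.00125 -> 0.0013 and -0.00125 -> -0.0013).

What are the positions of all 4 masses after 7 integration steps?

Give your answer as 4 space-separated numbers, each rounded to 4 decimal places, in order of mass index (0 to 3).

Answer: 6.0000 2.0000 10.5000 10.5000

Derivation:
Step 0: x=[4.0000 4.0000 10.0000 13.0000] v=[0.0000 0.0000 0.0000 -1.0000]
Step 1: x=[0.0000 10.0000 7.0000 12.5000] v=[-8.0000 12.0000 -6.0000 -1.0000]
Step 2: x=[6.0000 3.0000 12.5000 9.5000] v=[12.0000 -14.0000 11.0000 -6.0000]
Step 3: x=[3.0000 8.5000 5.5000 12.5000] v=[-6.0000 11.0000 -14.0000 6.0000]
Step 4: x=[2.5000 5.5000 8.5000 11.5000] v=[-1.0000 -6.0000 6.0000 -2.0000]
Step 5: x=[2.5000 2.5000 11.5000 10.5000] v=[0.0000 -6.0000 6.0000 -2.0000]
Step 6: x=[0.0000 8.5000 4.5000 13.5000] v=[-5.0000 12.0000 -14.0000 6.0000]
Step 7: x=[6.0000 2.0000 10.5000 10.5000] v=[12.0000 -13.0000 12.0000 -6.0000]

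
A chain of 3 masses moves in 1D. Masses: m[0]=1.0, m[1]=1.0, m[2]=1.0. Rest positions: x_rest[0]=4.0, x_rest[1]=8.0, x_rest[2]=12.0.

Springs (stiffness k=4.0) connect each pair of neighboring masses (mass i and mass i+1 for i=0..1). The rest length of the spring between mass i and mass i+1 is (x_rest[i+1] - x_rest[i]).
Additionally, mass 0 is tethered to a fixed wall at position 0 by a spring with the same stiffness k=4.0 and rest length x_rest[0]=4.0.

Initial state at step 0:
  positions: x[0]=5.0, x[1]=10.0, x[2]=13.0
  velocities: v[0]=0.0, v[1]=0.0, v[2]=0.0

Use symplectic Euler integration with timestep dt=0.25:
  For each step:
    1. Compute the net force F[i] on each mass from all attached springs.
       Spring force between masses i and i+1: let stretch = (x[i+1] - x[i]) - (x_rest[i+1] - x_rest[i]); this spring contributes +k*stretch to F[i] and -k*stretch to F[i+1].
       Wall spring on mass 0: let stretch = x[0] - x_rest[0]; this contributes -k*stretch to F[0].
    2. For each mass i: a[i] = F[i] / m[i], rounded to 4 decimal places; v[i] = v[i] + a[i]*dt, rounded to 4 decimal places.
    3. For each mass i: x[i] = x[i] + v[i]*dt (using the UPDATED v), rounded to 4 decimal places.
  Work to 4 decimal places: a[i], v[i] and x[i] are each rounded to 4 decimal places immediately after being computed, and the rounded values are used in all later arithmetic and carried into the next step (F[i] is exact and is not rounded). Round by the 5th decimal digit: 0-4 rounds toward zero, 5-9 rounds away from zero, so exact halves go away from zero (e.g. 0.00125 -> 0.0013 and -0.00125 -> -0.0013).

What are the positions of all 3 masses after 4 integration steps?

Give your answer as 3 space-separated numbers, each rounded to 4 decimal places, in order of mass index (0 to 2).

Answer: 3.9805 8.2305 13.4727

Derivation:
Step 0: x=[5.0000 10.0000 13.0000] v=[0.0000 0.0000 0.0000]
Step 1: x=[5.0000 9.5000 13.2500] v=[0.0000 -2.0000 1.0000]
Step 2: x=[4.8750 8.8125 13.5625] v=[-0.5000 -2.7500 1.2500]
Step 3: x=[4.5156 8.3281 13.6875] v=[-1.4375 -1.9375 0.5000]
Step 4: x=[3.9805 8.2305 13.4727] v=[-2.1406 -0.3906 -0.8594]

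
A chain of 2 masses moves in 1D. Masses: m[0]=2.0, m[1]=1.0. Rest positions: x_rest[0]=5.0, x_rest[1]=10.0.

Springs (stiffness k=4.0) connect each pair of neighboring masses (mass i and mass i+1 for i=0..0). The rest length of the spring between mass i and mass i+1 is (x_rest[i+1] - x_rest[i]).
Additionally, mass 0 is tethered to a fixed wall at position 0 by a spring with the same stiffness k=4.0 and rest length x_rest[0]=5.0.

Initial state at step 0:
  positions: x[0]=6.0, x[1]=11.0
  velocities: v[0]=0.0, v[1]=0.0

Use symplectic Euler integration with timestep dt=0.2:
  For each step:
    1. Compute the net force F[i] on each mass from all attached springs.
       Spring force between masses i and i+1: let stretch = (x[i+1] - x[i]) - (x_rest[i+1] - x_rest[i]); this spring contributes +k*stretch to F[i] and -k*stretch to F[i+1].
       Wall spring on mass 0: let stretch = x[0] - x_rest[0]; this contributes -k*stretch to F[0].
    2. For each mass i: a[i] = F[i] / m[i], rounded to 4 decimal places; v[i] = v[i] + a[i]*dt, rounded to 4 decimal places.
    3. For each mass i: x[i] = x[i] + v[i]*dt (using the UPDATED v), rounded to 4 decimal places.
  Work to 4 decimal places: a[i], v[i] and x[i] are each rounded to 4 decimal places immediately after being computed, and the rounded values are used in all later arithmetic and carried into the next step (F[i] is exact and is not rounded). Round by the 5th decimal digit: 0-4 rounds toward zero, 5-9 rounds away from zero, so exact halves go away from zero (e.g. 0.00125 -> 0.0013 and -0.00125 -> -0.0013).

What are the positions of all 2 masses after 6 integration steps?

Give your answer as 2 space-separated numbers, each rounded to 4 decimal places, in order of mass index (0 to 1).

Answer: 4.9924 10.3997

Derivation:
Step 0: x=[6.0000 11.0000] v=[0.0000 0.0000]
Step 1: x=[5.9200 11.0000] v=[-0.4000 0.0000]
Step 2: x=[5.7728 10.9872] v=[-0.7360 -0.0640]
Step 3: x=[5.5809 10.9401] v=[-0.9594 -0.2355]
Step 4: x=[5.3713 10.8355] v=[-1.0481 -0.5229]
Step 5: x=[5.1691 10.6566] v=[-1.0109 -0.8943]
Step 6: x=[4.9924 10.3997] v=[-0.8835 -1.2843]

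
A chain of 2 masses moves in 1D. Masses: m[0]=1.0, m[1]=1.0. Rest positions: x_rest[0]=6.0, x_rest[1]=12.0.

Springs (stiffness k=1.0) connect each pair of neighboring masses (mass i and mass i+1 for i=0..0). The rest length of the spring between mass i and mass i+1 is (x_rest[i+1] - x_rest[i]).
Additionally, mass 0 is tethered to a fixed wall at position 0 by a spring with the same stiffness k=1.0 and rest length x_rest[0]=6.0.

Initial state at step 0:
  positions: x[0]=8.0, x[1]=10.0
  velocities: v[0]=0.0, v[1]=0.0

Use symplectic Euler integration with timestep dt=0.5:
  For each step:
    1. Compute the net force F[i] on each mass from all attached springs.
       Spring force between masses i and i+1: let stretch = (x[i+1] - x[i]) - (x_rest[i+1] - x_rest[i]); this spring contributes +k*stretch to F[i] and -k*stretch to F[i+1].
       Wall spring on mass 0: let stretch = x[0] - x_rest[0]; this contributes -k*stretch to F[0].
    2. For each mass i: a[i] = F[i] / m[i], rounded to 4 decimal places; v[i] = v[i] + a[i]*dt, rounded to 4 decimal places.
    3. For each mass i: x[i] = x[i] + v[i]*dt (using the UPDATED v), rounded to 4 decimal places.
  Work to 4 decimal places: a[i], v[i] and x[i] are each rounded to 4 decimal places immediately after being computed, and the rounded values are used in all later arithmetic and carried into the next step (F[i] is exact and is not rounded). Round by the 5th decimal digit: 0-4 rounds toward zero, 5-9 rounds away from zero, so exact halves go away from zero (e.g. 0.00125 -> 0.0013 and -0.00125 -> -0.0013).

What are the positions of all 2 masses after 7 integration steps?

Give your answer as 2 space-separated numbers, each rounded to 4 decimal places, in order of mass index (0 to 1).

Step 0: x=[8.0000 10.0000] v=[0.0000 0.0000]
Step 1: x=[6.5000 11.0000] v=[-3.0000 2.0000]
Step 2: x=[4.5000 12.3750] v=[-4.0000 2.7500]
Step 3: x=[3.3438 13.2813] v=[-2.3125 1.8125]
Step 4: x=[3.8360 13.2032] v=[0.9844 -0.1563]
Step 5: x=[5.7110 12.2833] v=[3.7500 -1.8399]
Step 6: x=[7.8014 11.2203] v=[4.1807 -2.1261]
Step 7: x=[8.7962 10.8025] v=[1.9895 -0.8356]

Answer: 8.7962 10.8025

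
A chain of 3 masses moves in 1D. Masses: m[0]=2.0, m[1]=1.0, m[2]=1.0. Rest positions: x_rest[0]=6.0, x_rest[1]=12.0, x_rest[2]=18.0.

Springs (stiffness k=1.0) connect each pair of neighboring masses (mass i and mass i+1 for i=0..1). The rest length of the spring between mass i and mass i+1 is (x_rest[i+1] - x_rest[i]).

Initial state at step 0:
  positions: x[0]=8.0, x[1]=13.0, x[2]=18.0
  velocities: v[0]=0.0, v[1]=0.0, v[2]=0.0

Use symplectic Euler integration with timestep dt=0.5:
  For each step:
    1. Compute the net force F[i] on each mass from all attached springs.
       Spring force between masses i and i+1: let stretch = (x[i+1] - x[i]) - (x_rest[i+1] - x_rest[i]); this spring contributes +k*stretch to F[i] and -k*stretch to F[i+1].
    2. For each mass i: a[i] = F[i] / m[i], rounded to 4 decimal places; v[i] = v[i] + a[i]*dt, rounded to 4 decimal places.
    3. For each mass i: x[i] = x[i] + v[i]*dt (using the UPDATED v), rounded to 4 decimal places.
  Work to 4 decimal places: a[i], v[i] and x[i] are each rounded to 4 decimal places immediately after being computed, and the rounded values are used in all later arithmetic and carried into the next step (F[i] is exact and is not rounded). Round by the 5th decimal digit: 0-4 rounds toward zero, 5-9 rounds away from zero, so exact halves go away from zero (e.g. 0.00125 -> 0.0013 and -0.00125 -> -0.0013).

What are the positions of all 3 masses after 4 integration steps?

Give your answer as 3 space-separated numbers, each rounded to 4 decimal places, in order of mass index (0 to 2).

Answer: 6.9943 13.2974 19.7140

Derivation:
Step 0: x=[8.0000 13.0000 18.0000] v=[0.0000 0.0000 0.0000]
Step 1: x=[7.8750 13.0000 18.2500] v=[-0.2500 0.0000 0.5000]
Step 2: x=[7.6406 13.0313 18.6875] v=[-0.4688 0.0625 0.8750]
Step 3: x=[7.3300 13.1290 19.2110] v=[-0.6212 0.1953 1.0469]
Step 4: x=[6.9943 13.2974 19.7140] v=[-0.6715 0.3368 1.0059]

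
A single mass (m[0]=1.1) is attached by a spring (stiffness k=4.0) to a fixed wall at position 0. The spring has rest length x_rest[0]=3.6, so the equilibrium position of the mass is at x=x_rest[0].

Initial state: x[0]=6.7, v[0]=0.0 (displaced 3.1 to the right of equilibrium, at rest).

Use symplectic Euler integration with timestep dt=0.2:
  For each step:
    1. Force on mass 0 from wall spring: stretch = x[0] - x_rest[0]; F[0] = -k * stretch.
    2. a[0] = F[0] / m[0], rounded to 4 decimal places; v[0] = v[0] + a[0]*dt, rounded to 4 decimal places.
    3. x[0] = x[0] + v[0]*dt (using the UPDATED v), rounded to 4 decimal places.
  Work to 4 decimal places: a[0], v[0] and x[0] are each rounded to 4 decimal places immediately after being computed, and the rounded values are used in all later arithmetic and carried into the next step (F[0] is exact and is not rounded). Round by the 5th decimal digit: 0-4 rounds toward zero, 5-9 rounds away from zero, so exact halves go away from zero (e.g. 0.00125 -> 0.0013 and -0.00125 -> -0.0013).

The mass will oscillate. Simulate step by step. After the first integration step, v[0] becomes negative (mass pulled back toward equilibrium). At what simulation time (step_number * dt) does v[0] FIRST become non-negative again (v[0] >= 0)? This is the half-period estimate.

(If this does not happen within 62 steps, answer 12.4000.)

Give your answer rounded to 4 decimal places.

Answer: 1.8000

Derivation:
Step 0: x=[6.7000] v=[0.0000]
Step 1: x=[6.2491] v=[-2.2545]
Step 2: x=[5.4129] v=[-4.1811]
Step 3: x=[4.3130] v=[-5.4996]
Step 4: x=[3.1094] v=[-6.0181]
Step 5: x=[1.9771] v=[-5.6613]
Step 6: x=[1.0809] v=[-4.4810]
Step 7: x=[0.5511] v=[-2.6489]
Step 8: x=[0.4648] v=[-0.4315]
Step 9: x=[0.8345] v=[1.8486]
First v>=0 after going negative at step 9, time=1.8000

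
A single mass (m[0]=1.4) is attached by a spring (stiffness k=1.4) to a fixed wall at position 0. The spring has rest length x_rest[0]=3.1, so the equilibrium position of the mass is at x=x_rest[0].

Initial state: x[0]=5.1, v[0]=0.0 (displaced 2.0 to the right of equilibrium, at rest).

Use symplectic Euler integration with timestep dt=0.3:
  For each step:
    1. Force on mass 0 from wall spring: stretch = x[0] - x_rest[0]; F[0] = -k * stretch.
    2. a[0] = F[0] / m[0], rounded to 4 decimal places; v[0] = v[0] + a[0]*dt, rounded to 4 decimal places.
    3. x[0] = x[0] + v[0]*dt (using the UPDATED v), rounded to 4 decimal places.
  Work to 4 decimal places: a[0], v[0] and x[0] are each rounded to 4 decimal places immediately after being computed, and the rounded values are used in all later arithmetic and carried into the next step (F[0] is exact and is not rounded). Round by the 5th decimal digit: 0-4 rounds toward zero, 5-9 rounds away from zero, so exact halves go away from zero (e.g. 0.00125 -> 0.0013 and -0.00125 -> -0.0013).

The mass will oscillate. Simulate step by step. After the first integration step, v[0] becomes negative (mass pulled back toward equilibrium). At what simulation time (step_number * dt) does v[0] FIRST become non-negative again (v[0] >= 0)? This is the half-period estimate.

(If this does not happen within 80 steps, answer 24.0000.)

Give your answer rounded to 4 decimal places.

Answer: 3.3000

Derivation:
Step 0: x=[5.1000] v=[0.0000]
Step 1: x=[4.9200] v=[-0.6000]
Step 2: x=[4.5762] v=[-1.1460]
Step 3: x=[4.0995] v=[-1.5889]
Step 4: x=[3.5329] v=[-1.8888]
Step 5: x=[2.9273] v=[-2.0187]
Step 6: x=[2.3372] v=[-1.9669]
Step 7: x=[1.8158] v=[-1.7381]
Step 8: x=[1.4100] v=[-1.3528]
Step 9: x=[1.1563] v=[-0.8458]
Step 10: x=[1.0775] v=[-0.2627]
Step 11: x=[1.1807] v=[0.3441]
First v>=0 after going negative at step 11, time=3.3000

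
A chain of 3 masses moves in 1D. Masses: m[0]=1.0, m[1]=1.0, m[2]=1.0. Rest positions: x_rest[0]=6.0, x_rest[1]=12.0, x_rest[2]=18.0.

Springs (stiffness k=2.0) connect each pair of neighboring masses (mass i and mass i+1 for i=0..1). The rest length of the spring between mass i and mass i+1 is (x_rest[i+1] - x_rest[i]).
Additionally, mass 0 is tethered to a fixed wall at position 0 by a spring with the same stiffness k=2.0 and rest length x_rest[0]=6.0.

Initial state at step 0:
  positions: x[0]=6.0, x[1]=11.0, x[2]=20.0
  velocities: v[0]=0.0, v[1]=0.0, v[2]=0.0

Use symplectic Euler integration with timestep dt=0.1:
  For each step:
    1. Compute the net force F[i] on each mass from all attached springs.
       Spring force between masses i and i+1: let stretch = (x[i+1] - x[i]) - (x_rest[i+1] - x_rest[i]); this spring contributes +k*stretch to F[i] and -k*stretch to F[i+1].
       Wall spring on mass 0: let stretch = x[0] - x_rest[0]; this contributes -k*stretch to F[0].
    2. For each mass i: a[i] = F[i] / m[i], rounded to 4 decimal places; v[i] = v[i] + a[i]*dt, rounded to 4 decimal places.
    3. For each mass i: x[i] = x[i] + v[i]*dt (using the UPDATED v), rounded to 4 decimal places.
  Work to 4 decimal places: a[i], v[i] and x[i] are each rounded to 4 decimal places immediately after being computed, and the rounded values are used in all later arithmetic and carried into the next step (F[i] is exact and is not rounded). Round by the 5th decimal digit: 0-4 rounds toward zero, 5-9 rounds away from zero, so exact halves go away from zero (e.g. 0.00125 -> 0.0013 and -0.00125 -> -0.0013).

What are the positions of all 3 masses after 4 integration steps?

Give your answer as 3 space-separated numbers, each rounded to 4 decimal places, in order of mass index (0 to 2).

Step 0: x=[6.0000 11.0000 20.0000] v=[0.0000 0.0000 0.0000]
Step 1: x=[5.9800 11.0800 19.9400] v=[-0.2000 0.8000 -0.6000]
Step 2: x=[5.9424 11.2352 19.8228] v=[-0.3760 1.5520 -1.1720]
Step 3: x=[5.8918 11.4563 19.6539] v=[-0.5059 2.2110 -1.6895]
Step 4: x=[5.8347 11.7301 19.4410] v=[-0.5714 2.7376 -2.1290]

Answer: 5.8347 11.7301 19.4410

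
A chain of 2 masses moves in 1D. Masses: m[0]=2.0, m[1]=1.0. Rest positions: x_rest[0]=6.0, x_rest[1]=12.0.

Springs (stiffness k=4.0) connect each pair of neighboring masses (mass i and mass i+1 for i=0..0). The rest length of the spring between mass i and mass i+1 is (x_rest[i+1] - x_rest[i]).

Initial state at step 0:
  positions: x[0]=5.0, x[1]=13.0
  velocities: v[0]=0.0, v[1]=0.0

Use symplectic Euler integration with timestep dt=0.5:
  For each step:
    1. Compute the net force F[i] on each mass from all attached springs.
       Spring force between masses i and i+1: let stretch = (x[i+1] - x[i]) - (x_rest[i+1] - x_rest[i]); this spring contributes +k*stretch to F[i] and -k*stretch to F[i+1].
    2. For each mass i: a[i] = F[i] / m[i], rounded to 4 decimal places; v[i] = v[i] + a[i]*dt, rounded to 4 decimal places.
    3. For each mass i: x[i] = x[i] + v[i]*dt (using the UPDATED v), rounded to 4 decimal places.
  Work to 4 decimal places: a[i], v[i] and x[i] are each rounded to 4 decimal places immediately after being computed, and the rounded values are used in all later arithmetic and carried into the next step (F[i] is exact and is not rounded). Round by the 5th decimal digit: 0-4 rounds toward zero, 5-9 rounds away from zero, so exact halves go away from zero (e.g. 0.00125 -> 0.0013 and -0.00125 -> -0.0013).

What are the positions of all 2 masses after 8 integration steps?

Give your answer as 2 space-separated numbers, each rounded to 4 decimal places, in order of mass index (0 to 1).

Step 0: x=[5.0000 13.0000] v=[0.0000 0.0000]
Step 1: x=[6.0000 11.0000] v=[2.0000 -4.0000]
Step 2: x=[6.5000 10.0000] v=[1.0000 -2.0000]
Step 3: x=[5.7500 11.5000] v=[-1.5000 3.0000]
Step 4: x=[4.8750 13.2500] v=[-1.7500 3.5000]
Step 5: x=[5.1875 12.6250] v=[0.6250 -1.2500]
Step 6: x=[6.2188 10.5625] v=[2.0625 -4.1250]
Step 7: x=[6.4219 10.1563] v=[0.4062 -0.8124]
Step 8: x=[5.4922 12.0157] v=[-1.8594 3.7188]

Answer: 5.4922 12.0157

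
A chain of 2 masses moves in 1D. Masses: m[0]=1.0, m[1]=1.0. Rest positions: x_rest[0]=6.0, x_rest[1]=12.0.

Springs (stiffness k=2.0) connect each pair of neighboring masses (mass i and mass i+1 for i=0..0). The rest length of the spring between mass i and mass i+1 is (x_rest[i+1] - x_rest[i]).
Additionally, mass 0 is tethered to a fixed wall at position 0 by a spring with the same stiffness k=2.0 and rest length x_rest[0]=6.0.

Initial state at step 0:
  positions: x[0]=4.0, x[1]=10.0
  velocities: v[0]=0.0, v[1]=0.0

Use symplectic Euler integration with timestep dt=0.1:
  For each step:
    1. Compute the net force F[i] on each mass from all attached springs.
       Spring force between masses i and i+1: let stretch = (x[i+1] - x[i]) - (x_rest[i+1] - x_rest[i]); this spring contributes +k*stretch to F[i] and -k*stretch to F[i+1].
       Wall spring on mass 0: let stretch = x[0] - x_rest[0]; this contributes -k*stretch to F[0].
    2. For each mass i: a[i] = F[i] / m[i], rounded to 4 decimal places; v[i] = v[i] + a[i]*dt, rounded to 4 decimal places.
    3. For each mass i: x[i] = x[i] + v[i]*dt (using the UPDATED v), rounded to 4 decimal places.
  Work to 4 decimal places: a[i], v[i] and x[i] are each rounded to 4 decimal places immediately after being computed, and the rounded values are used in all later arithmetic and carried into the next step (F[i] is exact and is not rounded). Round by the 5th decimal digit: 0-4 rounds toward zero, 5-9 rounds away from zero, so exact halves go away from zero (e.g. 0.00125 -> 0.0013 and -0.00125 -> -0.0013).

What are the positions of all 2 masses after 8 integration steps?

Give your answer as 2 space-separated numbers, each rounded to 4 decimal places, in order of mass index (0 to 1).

Answer: 5.1390 10.1471

Derivation:
Step 0: x=[4.0000 10.0000] v=[0.0000 0.0000]
Step 1: x=[4.0400 10.0000] v=[0.4000 0.0000]
Step 2: x=[4.1184 10.0008] v=[0.7840 0.0080]
Step 3: x=[4.2321 10.0040] v=[1.1368 0.0315]
Step 4: x=[4.3766 10.0117] v=[1.4448 0.0771]
Step 5: x=[4.5463 10.0267] v=[1.6965 0.1501]
Step 6: x=[4.7346 10.0521] v=[1.8833 0.2540]
Step 7: x=[4.9346 10.0912] v=[1.9999 0.3905]
Step 8: x=[5.1390 10.1471] v=[2.0443 0.5592]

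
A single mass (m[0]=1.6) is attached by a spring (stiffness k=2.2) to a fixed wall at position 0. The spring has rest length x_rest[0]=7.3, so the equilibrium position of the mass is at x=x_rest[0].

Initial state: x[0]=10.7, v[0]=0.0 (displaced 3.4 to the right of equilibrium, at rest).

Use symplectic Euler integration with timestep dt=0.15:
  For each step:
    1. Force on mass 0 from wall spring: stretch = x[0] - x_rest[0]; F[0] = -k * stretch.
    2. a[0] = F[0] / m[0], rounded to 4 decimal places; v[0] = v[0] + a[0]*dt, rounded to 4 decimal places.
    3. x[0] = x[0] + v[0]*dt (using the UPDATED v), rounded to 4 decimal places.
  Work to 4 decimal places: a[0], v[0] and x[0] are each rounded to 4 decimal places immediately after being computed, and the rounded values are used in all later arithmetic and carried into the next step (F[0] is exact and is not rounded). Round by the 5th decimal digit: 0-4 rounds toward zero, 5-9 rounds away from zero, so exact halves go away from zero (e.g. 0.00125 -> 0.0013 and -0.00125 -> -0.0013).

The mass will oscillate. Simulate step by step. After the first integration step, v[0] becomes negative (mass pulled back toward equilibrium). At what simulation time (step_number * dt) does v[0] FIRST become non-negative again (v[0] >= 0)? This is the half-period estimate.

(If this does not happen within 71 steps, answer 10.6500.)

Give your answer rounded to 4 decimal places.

Step 0: x=[10.7000] v=[0.0000]
Step 1: x=[10.5948] v=[-0.7013]
Step 2: x=[10.3877] v=[-1.3809]
Step 3: x=[10.0850] v=[-2.0177]
Step 4: x=[9.6962] v=[-2.5921]
Step 5: x=[9.2333] v=[-3.0863]
Step 6: x=[8.7106] v=[-3.4850]
Step 7: x=[8.1442] v=[-3.7759]
Step 8: x=[7.5517] v=[-3.9500]
Step 9: x=[6.9514] v=[-4.0019]
Step 10: x=[6.3619] v=[-3.9300]
Step 11: x=[5.8014] v=[-3.7365]
Step 12: x=[5.2873] v=[-3.4274]
Step 13: x=[4.8355] v=[-3.0123]
Step 14: x=[4.4599] v=[-2.5040]
Step 15: x=[4.1722] v=[-1.9182]
Step 16: x=[3.9812] v=[-1.2731]
Step 17: x=[3.8929] v=[-0.5886]
Step 18: x=[3.9100] v=[0.1141]
First v>=0 after going negative at step 18, time=2.7000

Answer: 2.7000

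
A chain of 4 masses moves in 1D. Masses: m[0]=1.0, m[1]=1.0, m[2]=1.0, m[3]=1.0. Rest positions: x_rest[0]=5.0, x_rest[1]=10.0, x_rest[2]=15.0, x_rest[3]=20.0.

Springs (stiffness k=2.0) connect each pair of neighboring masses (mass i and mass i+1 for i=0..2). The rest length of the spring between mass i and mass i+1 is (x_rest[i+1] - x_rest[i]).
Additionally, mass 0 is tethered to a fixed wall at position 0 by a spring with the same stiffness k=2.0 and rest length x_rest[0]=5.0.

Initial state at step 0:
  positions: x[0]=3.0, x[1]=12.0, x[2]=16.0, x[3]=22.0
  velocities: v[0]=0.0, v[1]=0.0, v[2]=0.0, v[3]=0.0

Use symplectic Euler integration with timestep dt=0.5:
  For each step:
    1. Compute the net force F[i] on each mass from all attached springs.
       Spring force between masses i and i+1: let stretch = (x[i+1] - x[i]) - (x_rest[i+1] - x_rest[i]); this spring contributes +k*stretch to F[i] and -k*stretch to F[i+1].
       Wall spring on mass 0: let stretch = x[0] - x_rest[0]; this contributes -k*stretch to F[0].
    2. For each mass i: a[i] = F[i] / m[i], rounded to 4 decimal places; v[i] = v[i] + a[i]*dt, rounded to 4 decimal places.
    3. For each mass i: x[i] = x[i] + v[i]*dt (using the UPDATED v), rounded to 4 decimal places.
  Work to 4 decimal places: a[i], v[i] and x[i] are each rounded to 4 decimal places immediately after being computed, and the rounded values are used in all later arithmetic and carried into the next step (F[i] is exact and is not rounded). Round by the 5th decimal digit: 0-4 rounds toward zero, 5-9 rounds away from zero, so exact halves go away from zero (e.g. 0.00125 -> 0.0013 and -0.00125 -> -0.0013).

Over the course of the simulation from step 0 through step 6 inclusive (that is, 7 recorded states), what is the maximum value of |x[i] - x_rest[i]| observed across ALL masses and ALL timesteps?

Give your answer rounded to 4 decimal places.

Answer: 3.0625

Derivation:
Step 0: x=[3.0000 12.0000 16.0000 22.0000] v=[0.0000 0.0000 0.0000 0.0000]
Step 1: x=[6.0000 9.5000 17.0000 21.5000] v=[6.0000 -5.0000 2.0000 -1.0000]
Step 2: x=[7.7500 9.0000 16.5000 21.2500] v=[3.5000 -1.0000 -1.0000 -0.5000]
Step 3: x=[6.2500 11.6250 14.6250 21.1250] v=[-3.0000 5.2500 -3.7500 -0.2500]
Step 4: x=[4.3125 13.0625 14.5000 20.2500] v=[-3.8750 2.8750 -0.2500 -1.7500]
Step 5: x=[4.5938 10.8438 16.5313 19.0000] v=[0.5625 -4.4375 4.0625 -2.5000]
Step 6: x=[5.7032 8.3438 16.9532 19.0157] v=[2.2187 -5.0000 0.8437 0.0313]
Max displacement = 3.0625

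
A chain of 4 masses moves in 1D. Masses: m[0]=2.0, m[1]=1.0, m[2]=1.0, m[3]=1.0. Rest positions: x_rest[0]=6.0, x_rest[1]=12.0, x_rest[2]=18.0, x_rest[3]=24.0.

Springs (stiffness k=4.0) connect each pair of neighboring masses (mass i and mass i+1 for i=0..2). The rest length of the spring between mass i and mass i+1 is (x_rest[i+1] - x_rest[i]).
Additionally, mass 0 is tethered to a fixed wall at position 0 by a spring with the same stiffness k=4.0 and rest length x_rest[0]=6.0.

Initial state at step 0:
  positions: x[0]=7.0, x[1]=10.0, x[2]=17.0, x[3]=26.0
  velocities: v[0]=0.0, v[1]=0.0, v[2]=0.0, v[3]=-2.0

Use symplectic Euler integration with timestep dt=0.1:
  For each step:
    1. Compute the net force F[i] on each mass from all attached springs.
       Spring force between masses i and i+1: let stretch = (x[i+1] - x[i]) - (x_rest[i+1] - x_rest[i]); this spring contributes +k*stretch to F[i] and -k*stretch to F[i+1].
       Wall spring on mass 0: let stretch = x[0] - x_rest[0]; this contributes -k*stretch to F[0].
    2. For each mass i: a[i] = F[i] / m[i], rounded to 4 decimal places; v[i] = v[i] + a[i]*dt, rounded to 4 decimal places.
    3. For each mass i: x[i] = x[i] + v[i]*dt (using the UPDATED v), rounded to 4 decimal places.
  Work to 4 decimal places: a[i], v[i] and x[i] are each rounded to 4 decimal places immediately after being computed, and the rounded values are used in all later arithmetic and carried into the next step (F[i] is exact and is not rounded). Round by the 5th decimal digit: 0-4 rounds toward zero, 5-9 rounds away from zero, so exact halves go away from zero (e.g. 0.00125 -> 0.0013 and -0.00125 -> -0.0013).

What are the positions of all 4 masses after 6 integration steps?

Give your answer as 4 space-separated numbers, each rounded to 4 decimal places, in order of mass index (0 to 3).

Answer: 5.7267 12.5353 18.1302 23.0447

Derivation:
Step 0: x=[7.0000 10.0000 17.0000 26.0000] v=[0.0000 0.0000 0.0000 -2.0000]
Step 1: x=[6.9200 10.1600 17.0800 25.6800] v=[-0.8000 1.6000 0.8000 -3.2000]
Step 2: x=[6.7664 10.4672 17.2272 25.2560] v=[-1.5360 3.0720 1.4720 -4.2400]
Step 3: x=[6.5515 10.8968 17.4252 24.7509] v=[-2.1491 4.2957 1.9795 -5.0515]
Step 4: x=[6.2925 11.4137 17.6550 24.1927] v=[-2.5903 5.1689 2.2984 -5.5818]
Step 5: x=[6.0100 11.9754 17.8967 23.6130] v=[-2.8246 5.6169 2.4170 -5.7969]
Step 6: x=[5.7267 12.5353 18.1302 23.0447] v=[-2.8335 5.5993 2.3350 -5.6834]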